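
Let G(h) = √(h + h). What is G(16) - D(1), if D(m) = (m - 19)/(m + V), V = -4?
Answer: -6 + 4*√2 ≈ -0.34315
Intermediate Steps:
G(h) = √2*√h (G(h) = √(2*h) = √2*√h)
D(m) = (-19 + m)/(-4 + m) (D(m) = (m - 19)/(m - 4) = (-19 + m)/(-4 + m))
G(16) - D(1) = √2*√16 - (-19 + 1)/(-4 + 1) = √2*4 - (-18)/(-3) = 4*√2 - (-1)*(-18)/3 = 4*√2 - 1*6 = 4*√2 - 6 = -6 + 4*√2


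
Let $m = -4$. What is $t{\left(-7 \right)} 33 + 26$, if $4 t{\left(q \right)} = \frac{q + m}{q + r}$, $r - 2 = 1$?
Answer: $\frac{779}{16} \approx 48.688$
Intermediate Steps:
$r = 3$ ($r = 2 + 1 = 3$)
$t{\left(q \right)} = \frac{-4 + q}{4 \left(3 + q\right)}$ ($t{\left(q \right)} = \frac{\left(q - 4\right) \frac{1}{q + 3}}{4} = \frac{\left(-4 + q\right) \frac{1}{3 + q}}{4} = \frac{\frac{1}{3 + q} \left(-4 + q\right)}{4} = \frac{-4 + q}{4 \left(3 + q\right)}$)
$t{\left(-7 \right)} 33 + 26 = \frac{-4 - 7}{4 \left(3 - 7\right)} 33 + 26 = \frac{1}{4} \frac{1}{-4} \left(-11\right) 33 + 26 = \frac{1}{4} \left(- \frac{1}{4}\right) \left(-11\right) 33 + 26 = \frac{11}{16} \cdot 33 + 26 = \frac{363}{16} + 26 = \frac{779}{16}$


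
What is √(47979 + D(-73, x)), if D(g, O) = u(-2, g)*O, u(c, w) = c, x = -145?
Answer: √48269 ≈ 219.70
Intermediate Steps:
D(g, O) = -2*O
√(47979 + D(-73, x)) = √(47979 - 2*(-145)) = √(47979 + 290) = √48269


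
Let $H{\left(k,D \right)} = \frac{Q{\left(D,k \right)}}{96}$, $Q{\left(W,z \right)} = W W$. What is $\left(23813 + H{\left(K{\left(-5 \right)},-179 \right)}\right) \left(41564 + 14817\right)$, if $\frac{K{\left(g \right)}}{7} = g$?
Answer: $\frac{130696175909}{96} \approx 1.3614 \cdot 10^{9}$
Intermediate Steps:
$Q{\left(W,z \right)} = W^{2}$
$K{\left(g \right)} = 7 g$
$H{\left(k,D \right)} = \frac{D^{2}}{96}$
$\left(23813 + H{\left(K{\left(-5 \right)},-179 \right)}\right) \left(41564 + 14817\right) = \left(23813 + \frac{\left(-179\right)^{2}}{96}\right) \left(41564 + 14817\right) = \left(23813 + \frac{1}{96} \cdot 32041\right) 56381 = \left(23813 + \frac{32041}{96}\right) 56381 = \frac{2318089}{96} \cdot 56381 = \frac{130696175909}{96}$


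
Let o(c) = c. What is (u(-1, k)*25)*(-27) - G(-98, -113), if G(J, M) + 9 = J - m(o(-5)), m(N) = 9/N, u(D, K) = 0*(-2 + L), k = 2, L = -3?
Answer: 526/5 ≈ 105.20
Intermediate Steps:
u(D, K) = 0 (u(D, K) = 0*(-2 - 3) = 0*(-5) = 0)
G(J, M) = -36/5 + J (G(J, M) = -9 + (J - 9/(-5)) = -9 + (J - 9*(-1)/5) = -9 + (J - 1*(-9/5)) = -9 + (J + 9/5) = -9 + (9/5 + J) = -36/5 + J)
(u(-1, k)*25)*(-27) - G(-98, -113) = (0*25)*(-27) - (-36/5 - 98) = 0*(-27) - 1*(-526/5) = 0 + 526/5 = 526/5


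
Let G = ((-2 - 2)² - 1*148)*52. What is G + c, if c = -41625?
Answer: -48489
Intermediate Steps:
G = -6864 (G = ((-4)² - 148)*52 = (16 - 148)*52 = -132*52 = -6864)
G + c = -6864 - 41625 = -48489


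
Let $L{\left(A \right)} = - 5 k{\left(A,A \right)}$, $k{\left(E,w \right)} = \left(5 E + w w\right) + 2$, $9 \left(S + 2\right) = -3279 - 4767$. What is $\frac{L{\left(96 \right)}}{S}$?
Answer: $\frac{24245}{448} \approx 54.118$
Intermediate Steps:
$S = -896$ ($S = -2 + \frac{-3279 - 4767}{9} = -2 + \frac{1}{9} \left(-8046\right) = -2 - 894 = -896$)
$k{\left(E,w \right)} = 2 + w^{2} + 5 E$ ($k{\left(E,w \right)} = \left(5 E + w^{2}\right) + 2 = \left(w^{2} + 5 E\right) + 2 = 2 + w^{2} + 5 E$)
$L{\left(A \right)} = -10 - 25 A - 5 A^{2}$ ($L{\left(A \right)} = - 5 \left(2 + A^{2} + 5 A\right) = -10 - 25 A - 5 A^{2}$)
$\frac{L{\left(96 \right)}}{S} = \frac{-10 - 2400 - 5 \cdot 96^{2}}{-896} = \left(-10 - 2400 - 46080\right) \left(- \frac{1}{896}\right) = \left(-48490\right) \left(- \frac{1}{896}\right) = \frac{24245}{448}$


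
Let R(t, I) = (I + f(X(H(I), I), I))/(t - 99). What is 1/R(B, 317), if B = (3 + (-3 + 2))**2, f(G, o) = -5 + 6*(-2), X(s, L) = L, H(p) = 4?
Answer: -19/60 ≈ -0.31667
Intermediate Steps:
f(G, o) = -17 (f(G, o) = -5 - 12 = -17)
B = 4 (B = (3 - 1)**2 = 2**2 = 4)
R(t, I) = (-17 + I)/(-99 + t) (R(t, I) = (I - 17)/(t - 99) = (-17 + I)/(-99 + t))
1/R(B, 317) = 1/((-17 + 317)/(-99 + 4)) = 1/(300/(-95)) = 1/(-1/95*300) = 1/(-60/19) = -19/60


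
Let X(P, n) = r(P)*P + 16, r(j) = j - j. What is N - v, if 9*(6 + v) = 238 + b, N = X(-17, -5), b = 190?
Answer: -230/9 ≈ -25.556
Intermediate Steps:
r(j) = 0
X(P, n) = 16 (X(P, n) = 0*P + 16 = 0 + 16 = 16)
N = 16
v = 374/9 (v = -6 + (238 + 190)/9 = -6 + (1/9)*428 = -6 + 428/9 = 374/9 ≈ 41.556)
N - v = 16 - 1*374/9 = 16 - 374/9 = -230/9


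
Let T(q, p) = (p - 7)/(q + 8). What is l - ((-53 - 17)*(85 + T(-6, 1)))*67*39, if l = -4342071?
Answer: 10656549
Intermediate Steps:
T(q, p) = (-7 + p)/(8 + q)
l - ((-53 - 17)*(85 + T(-6, 1)))*67*39 = -4342071 - ((-53 - 17)*(85 + (-7 + 1)/(8 - 6)))*67*39 = -4342071 - -70*(85 - 6/2)*67*39 = -4342071 - -70*(85 + (½)*(-6))*67*39 = -4342071 - -70*(85 - 3)*67*39 = -4342071 - -70*82*67*39 = -4342071 - (-5740*67)*39 = -4342071 - (-384580)*39 = -4342071 - 1*(-14998620) = -4342071 + 14998620 = 10656549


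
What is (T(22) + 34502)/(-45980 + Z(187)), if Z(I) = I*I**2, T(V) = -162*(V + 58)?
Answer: 21542/6493223 ≈ 0.0033176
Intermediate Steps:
T(V) = -9396 - 162*V (T(V) = -162*(58 + V) = -9396 - 162*V)
Z(I) = I**3
(T(22) + 34502)/(-45980 + Z(187)) = ((-9396 - 162*22) + 34502)/(-45980 + 187**3) = ((-9396 - 3564) + 34502)/(-45980 + 6539203) = (-12960 + 34502)/6493223 = 21542*(1/6493223) = 21542/6493223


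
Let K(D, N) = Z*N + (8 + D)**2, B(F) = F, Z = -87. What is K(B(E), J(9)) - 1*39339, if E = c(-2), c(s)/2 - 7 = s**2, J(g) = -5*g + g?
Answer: -35307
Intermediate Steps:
J(g) = -4*g
c(s) = 14 + 2*s**2
E = 22 (E = 14 + 2*(-2)**2 = 14 + 2*4 = 14 + 8 = 22)
K(D, N) = (8 + D)**2 - 87*N (K(D, N) = -87*N + (8 + D)**2 = (8 + D)**2 - 87*N)
K(B(E), J(9)) - 1*39339 = ((8 + 22)**2 - (-348)*9) - 1*39339 = (30**2 - 87*(-36)) - 39339 = (900 + 3132) - 39339 = 4032 - 39339 = -35307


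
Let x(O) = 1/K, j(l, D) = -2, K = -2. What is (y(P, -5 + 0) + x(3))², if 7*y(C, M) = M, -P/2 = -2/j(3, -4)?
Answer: 289/196 ≈ 1.4745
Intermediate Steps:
x(O) = -½ (x(O) = 1/(-2) = -½)
P = -2 (P = -(-4)/(-2) = -(-4)*(-1)/2 = -2*1 = -2)
y(C, M) = M/7
(y(P, -5 + 0) + x(3))² = ((-5 + 0)/7 - ½)² = ((⅐)*(-5) - ½)² = (-5/7 - ½)² = (-17/14)² = 289/196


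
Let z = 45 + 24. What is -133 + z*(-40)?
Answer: -2893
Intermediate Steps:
z = 69
-133 + z*(-40) = -133 + 69*(-40) = -133 - 2760 = -2893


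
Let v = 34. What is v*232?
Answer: 7888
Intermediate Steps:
v*232 = 34*232 = 7888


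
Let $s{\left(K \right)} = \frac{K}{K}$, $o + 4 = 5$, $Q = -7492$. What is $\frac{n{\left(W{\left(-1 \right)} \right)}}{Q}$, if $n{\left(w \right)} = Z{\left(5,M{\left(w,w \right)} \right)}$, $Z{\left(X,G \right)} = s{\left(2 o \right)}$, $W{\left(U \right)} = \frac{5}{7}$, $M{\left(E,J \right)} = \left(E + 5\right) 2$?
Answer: $- \frac{1}{7492} \approx -0.00013348$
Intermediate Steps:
$o = 1$ ($o = -4 + 5 = 1$)
$M{\left(E,J \right)} = 10 + 2 E$ ($M{\left(E,J \right)} = \left(5 + E\right) 2 = 10 + 2 E$)
$W{\left(U \right)} = \frac{5}{7}$ ($W{\left(U \right)} = 5 \cdot \frac{1}{7} = \frac{5}{7}$)
$s{\left(K \right)} = 1$
$Z{\left(X,G \right)} = 1$
$n{\left(w \right)} = 1$
$\frac{n{\left(W{\left(-1 \right)} \right)}}{Q} = 1 \frac{1}{-7492} = 1 \left(- \frac{1}{7492}\right) = - \frac{1}{7492}$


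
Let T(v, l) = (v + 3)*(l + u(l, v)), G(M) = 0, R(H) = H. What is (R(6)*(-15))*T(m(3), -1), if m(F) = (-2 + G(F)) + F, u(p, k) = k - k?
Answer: 360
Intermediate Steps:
u(p, k) = 0
m(F) = -2 + F (m(F) = (-2 + 0) + F = -2 + F)
T(v, l) = l*(3 + v) (T(v, l) = (v + 3)*(l + 0) = (3 + v)*l = l*(3 + v))
(R(6)*(-15))*T(m(3), -1) = (6*(-15))*(-(3 + (-2 + 3))) = -(-90)*(3 + 1) = -(-90)*4 = -90*(-4) = 360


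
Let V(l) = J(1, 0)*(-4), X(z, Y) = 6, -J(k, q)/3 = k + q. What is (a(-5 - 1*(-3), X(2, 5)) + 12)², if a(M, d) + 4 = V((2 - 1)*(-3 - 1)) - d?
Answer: 196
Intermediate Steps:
J(k, q) = -3*k - 3*q (J(k, q) = -3*(k + q) = -3*k - 3*q)
V(l) = 12 (V(l) = (-3*1 - 3*0)*(-4) = (-3 + 0)*(-4) = -3*(-4) = 12)
a(M, d) = 8 - d (a(M, d) = -4 + (12 - d) = 8 - d)
(a(-5 - 1*(-3), X(2, 5)) + 12)² = ((8 - 1*6) + 12)² = ((8 - 6) + 12)² = (2 + 12)² = 14² = 196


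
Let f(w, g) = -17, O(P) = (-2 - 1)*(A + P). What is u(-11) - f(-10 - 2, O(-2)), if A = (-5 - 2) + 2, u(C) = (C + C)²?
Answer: 501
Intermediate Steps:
u(C) = 4*C² (u(C) = (2*C)² = 4*C²)
A = -5 (A = -7 + 2 = -5)
O(P) = 15 - 3*P (O(P) = (-2 - 1)*(-5 + P) = -3*(-5 + P) = 15 - 3*P)
u(-11) - f(-10 - 2, O(-2)) = 4*(-11)² - 1*(-17) = 4*121 + 17 = 484 + 17 = 501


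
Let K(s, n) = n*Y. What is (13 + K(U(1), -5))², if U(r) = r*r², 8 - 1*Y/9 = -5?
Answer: 327184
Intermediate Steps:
Y = 117 (Y = 72 - 9*(-5) = 72 + 45 = 117)
U(r) = r³
K(s, n) = 117*n (K(s, n) = n*117 = 117*n)
(13 + K(U(1), -5))² = (13 + 117*(-5))² = (13 - 585)² = (-572)² = 327184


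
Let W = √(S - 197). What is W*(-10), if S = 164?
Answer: -10*I*√33 ≈ -57.446*I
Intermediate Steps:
W = I*√33 (W = √(164 - 197) = √(-33) = I*√33 ≈ 5.7446*I)
W*(-10) = (I*√33)*(-10) = -10*I*√33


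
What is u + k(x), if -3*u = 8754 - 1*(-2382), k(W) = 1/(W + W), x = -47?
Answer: -348929/94 ≈ -3712.0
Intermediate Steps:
k(W) = 1/(2*W)
u = -3712 (u = -(8754 - 1*(-2382))/3 = -(8754 + 2382)/3 = -1/3*11136 = -3712)
u + k(x) = -3712 + (1/2)/(-47) = -3712 + (1/2)*(-1/47) = -3712 - 1/94 = -348929/94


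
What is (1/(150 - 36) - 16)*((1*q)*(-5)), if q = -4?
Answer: -18230/57 ≈ -319.82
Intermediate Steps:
(1/(150 - 36) - 16)*((1*q)*(-5)) = (1/(150 - 36) - 16)*((1*(-4))*(-5)) = (1/114 - 16)*(-4*(-5)) = (1/114 - 16)*20 = -1823/114*20 = -18230/57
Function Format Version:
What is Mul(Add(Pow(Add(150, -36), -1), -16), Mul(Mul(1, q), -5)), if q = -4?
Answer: Rational(-18230, 57) ≈ -319.82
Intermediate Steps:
Mul(Add(Pow(Add(150, -36), -1), -16), Mul(Mul(1, q), -5)) = Mul(Add(Pow(Add(150, -36), -1), -16), Mul(Mul(1, -4), -5)) = Mul(Add(Pow(114, -1), -16), Mul(-4, -5)) = Mul(Add(Rational(1, 114), -16), 20) = Mul(Rational(-1823, 114), 20) = Rational(-18230, 57)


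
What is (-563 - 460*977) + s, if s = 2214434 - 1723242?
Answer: 41209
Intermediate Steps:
s = 491192
(-563 - 460*977) + s = (-563 - 460*977) + 491192 = (-563 - 449420) + 491192 = -449983 + 491192 = 41209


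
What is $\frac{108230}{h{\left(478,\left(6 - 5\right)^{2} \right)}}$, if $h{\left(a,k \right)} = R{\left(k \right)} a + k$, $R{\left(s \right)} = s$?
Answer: $\frac{108230}{479} \approx 225.95$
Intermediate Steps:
$h{\left(a,k \right)} = k + a k$ ($h{\left(a,k \right)} = k a + k = a k + k = k + a k$)
$\frac{108230}{h{\left(478,\left(6 - 5\right)^{2} \right)}} = \frac{108230}{\left(6 - 5\right)^{2} \left(1 + 478\right)} = \frac{108230}{1^{2} \cdot 479} = \frac{108230}{1 \cdot 479} = \frac{108230}{479}$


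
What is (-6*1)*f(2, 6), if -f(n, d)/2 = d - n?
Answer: 48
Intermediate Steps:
f(n, d) = -2*d + 2*n (f(n, d) = -2*(d - n) = -2*d + 2*n)
(-6*1)*f(2, 6) = (-6*1)*(-2*6 + 2*2) = -6*(-12 + 4) = -6*(-8) = 48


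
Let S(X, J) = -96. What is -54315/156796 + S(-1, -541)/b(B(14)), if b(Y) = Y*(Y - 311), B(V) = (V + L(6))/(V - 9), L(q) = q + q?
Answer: -891464055/3116634092 ≈ -0.28603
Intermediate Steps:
L(q) = 2*q
B(V) = (12 + V)/(-9 + V) (B(V) = (V + 2*6)/(V - 9) = (V + 12)/(-9 + V) = (12 + V)/(-9 + V))
b(Y) = Y*(-311 + Y)
-54315/156796 + S(-1, -541)/b(B(14)) = -54315/156796 - 96*(-9 + 14)/((-311 + (12 + 14)/(-9 + 14))*(12 + 14)) = -54315*1/156796 - 96*5/(26*(-311 + 26/5)) = -54315/156796 - 96*5/(26*(-311 + (⅕)*26)) = -54315/156796 - 96*5/(26*(-311 + 26/5)) = -54315/156796 - 96/((26/5)*(-1529/5)) = -54315/156796 - 96/(-39754/25) = -54315/156796 - 96*(-25/39754) = -54315/156796 + 1200/19877 = -891464055/3116634092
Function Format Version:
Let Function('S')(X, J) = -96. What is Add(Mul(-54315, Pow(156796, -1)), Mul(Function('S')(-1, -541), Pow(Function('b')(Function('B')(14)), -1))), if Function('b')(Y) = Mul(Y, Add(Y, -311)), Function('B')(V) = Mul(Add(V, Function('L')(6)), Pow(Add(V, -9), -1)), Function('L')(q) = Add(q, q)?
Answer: Rational(-891464055, 3116634092) ≈ -0.28603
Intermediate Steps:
Function('L')(q) = Mul(2, q)
Function('B')(V) = Mul(Pow(Add(-9, V), -1), Add(12, V)) (Function('B')(V) = Mul(Add(V, Mul(2, 6)), Pow(Add(V, -9), -1)) = Mul(Add(V, 12), Pow(Add(-9, V), -1)) = Mul(Add(12, V), Pow(Add(-9, V), -1)) = Mul(Pow(Add(-9, V), -1), Add(12, V)))
Function('b')(Y) = Mul(Y, Add(-311, Y))
Add(Mul(-54315, Pow(156796, -1)), Mul(Function('S')(-1, -541), Pow(Function('b')(Function('B')(14)), -1))) = Add(Mul(-54315, Pow(156796, -1)), Mul(-96, Pow(Mul(Mul(Pow(Add(-9, 14), -1), Add(12, 14)), Add(-311, Mul(Pow(Add(-9, 14), -1), Add(12, 14)))), -1))) = Add(Mul(-54315, Rational(1, 156796)), Mul(-96, Pow(Mul(Mul(Pow(5, -1), 26), Add(-311, Mul(Pow(5, -1), 26))), -1))) = Add(Rational(-54315, 156796), Mul(-96, Pow(Mul(Mul(Rational(1, 5), 26), Add(-311, Mul(Rational(1, 5), 26))), -1))) = Add(Rational(-54315, 156796), Mul(-96, Pow(Mul(Rational(26, 5), Add(-311, Rational(26, 5))), -1))) = Add(Rational(-54315, 156796), Mul(-96, Pow(Mul(Rational(26, 5), Rational(-1529, 5)), -1))) = Add(Rational(-54315, 156796), Mul(-96, Pow(Rational(-39754, 25), -1))) = Add(Rational(-54315, 156796), Mul(-96, Rational(-25, 39754))) = Add(Rational(-54315, 156796), Rational(1200, 19877)) = Rational(-891464055, 3116634092)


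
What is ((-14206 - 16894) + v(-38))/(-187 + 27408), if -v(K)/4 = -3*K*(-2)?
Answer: -30188/27221 ≈ -1.1090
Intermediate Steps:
v(K) = -24*K (v(K) = -4*(-3*K)*(-2) = -24*K)
((-14206 - 16894) + v(-38))/(-187 + 27408) = ((-14206 - 16894) - 24*(-38))/(-187 + 27408) = (-31100 + 912)/27221 = -30188*1/27221 = -30188/27221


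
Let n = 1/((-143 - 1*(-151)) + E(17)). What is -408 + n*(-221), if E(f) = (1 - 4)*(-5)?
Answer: -9605/23 ≈ -417.61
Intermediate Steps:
E(f) = 15 (E(f) = -3*(-5) = 15)
n = 1/23 (n = 1/((-143 - 1*(-151)) + 15) = 1/((-143 + 151) + 15) = 1/(8 + 15) = 1/23 ≈ 0.043478)
-408 + n*(-221) = -408 + (1/23)*(-221) = -408 - 221/23 = -9605/23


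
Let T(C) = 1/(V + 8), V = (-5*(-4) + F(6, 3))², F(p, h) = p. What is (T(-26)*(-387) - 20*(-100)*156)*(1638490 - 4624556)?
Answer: -35402734295581/38 ≈ -9.3165e+11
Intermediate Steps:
V = 676 (V = (-5*(-4) + 6)² = (20 + 6)² = 26² = 676)
T(C) = 1/684 (T(C) = 1/(676 + 8) = 1/684)
(T(-26)*(-387) - 20*(-100)*156)*(1638490 - 4624556) = ((1/684)*(-387) - 20*(-100)*156)*(1638490 - 4624556) = (-43/76 + 2000*156)*(-2986066) = (-43/76 + 312000)*(-2986066) = (23711957/76)*(-2986066) = -35402734295581/38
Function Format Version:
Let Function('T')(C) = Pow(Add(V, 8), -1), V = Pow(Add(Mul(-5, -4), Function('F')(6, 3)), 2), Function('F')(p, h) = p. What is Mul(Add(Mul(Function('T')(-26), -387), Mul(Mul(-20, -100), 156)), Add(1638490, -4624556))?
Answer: Rational(-35402734295581, 38) ≈ -9.3165e+11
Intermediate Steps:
V = 676 (V = Pow(Add(Mul(-5, -4), 6), 2) = Pow(Add(20, 6), 2) = Pow(26, 2) = 676)
Function('T')(C) = Rational(1, 684) (Function('T')(C) = Pow(Add(676, 8), -1) = Pow(684, -1) = Rational(1, 684))
Mul(Add(Mul(Function('T')(-26), -387), Mul(Mul(-20, -100), 156)), Add(1638490, -4624556)) = Mul(Add(Mul(Rational(1, 684), -387), Mul(Mul(-20, -100), 156)), Add(1638490, -4624556)) = Mul(Add(Rational(-43, 76), Mul(2000, 156)), -2986066) = Mul(Add(Rational(-43, 76), 312000), -2986066) = Mul(Rational(23711957, 76), -2986066) = Rational(-35402734295581, 38)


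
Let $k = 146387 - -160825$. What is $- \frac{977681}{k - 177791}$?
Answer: $- \frac{977681}{129421} \approx -7.5543$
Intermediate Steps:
$k = 307212$ ($k = 146387 + 160825 = 307212$)
$- \frac{977681}{k - 177791} = - \frac{977681}{307212 - 177791} = - \frac{977681}{129421}$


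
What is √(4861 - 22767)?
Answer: I*√17906 ≈ 133.81*I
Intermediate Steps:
√(4861 - 22767) = √(-17906) = I*√17906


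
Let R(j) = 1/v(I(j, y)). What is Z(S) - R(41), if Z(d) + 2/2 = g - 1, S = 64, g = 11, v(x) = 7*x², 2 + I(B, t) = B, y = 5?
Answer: 95822/10647 ≈ 8.9999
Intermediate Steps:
I(B, t) = -2 + B
Z(d) = 9 (Z(d) = -1 + (11 - 1) = -1 + 10 = 9)
R(j) = 1/(7*(-2 + j)²)
Z(S) - R(41) = 9 - 1/(7*(-2 + 41)²) = 9 - 1/(7*39²) = 9 - 1/(7*1521) = 9 - 1*1/10647 = 9 - 1/10647 = 95822/10647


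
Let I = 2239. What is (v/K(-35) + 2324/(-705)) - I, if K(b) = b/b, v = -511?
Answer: -1941074/705 ≈ -2753.3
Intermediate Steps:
K(b) = 1
(v/K(-35) + 2324/(-705)) - I = (-511/1 + 2324/(-705)) - 1*2239 = (-511*1 + 2324*(-1/705)) - 2239 = (-511 - 2324/705) - 2239 = -362579/705 - 2239 = -1941074/705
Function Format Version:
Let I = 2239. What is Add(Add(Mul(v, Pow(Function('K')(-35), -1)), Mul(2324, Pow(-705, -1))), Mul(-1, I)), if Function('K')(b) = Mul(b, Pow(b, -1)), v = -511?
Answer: Rational(-1941074, 705) ≈ -2753.3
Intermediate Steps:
Function('K')(b) = 1
Add(Add(Mul(v, Pow(Function('K')(-35), -1)), Mul(2324, Pow(-705, -1))), Mul(-1, I)) = Add(Add(Mul(-511, Pow(1, -1)), Mul(2324, Pow(-705, -1))), Mul(-1, 2239)) = Add(Add(Mul(-511, 1), Mul(2324, Rational(-1, 705))), -2239) = Add(Add(-511, Rational(-2324, 705)), -2239) = Add(Rational(-362579, 705), -2239) = Rational(-1941074, 705)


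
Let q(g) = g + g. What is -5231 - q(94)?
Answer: -5419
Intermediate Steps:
q(g) = 2*g
-5231 - q(94) = -5231 - 2*94 = -5231 - 1*188 = -5231 - 188 = -5419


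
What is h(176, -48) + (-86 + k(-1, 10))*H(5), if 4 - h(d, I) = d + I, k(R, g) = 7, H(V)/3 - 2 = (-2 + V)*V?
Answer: -4153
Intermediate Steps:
H(V) = 6 + 3*V*(-2 + V) (H(V) = 6 + 3*((-2 + V)*V) = 6 + 3*(V*(-2 + V)) = 6 + 3*V*(-2 + V))
h(d, I) = 4 - I - d (h(d, I) = 4 - (d + I) = 4 - (I + d) = 4 + (-I - d) = 4 - I - d)
h(176, -48) + (-86 + k(-1, 10))*H(5) = (4 - 1*(-48) - 1*176) + (-86 + 7)*(6 - 6*5 + 3*5²) = (4 + 48 - 176) - 79*(6 - 30 + 3*25) = -124 - 79*(6 - 30 + 75) = -124 - 79*51 = -124 - 4029 = -4153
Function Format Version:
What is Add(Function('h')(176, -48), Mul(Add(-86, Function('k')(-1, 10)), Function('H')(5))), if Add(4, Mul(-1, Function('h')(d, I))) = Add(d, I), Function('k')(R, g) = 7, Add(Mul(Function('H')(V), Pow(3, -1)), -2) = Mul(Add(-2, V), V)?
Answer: -4153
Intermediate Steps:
Function('H')(V) = Add(6, Mul(3, V, Add(-2, V))) (Function('H')(V) = Add(6, Mul(3, Mul(Add(-2, V), V))) = Add(6, Mul(3, Mul(V, Add(-2, V)))) = Add(6, Mul(3, V, Add(-2, V))))
Function('h')(d, I) = Add(4, Mul(-1, I), Mul(-1, d)) (Function('h')(d, I) = Add(4, Mul(-1, Add(d, I))) = Add(4, Mul(-1, Add(I, d))) = Add(4, Add(Mul(-1, I), Mul(-1, d))) = Add(4, Mul(-1, I), Mul(-1, d)))
Add(Function('h')(176, -48), Mul(Add(-86, Function('k')(-1, 10)), Function('H')(5))) = Add(Add(4, Mul(-1, -48), Mul(-1, 176)), Mul(Add(-86, 7), Add(6, Mul(-6, 5), Mul(3, Pow(5, 2))))) = Add(Add(4, 48, -176), Mul(-79, Add(6, -30, Mul(3, 25)))) = Add(-124, Mul(-79, Add(6, -30, 75))) = Add(-124, Mul(-79, 51)) = Add(-124, -4029) = -4153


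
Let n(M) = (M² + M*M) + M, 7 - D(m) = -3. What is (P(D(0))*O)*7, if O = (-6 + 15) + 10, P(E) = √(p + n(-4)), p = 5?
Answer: 133*√33 ≈ 764.03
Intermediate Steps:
D(m) = 10 (D(m) = 7 - 1*(-3) = 7 + 3 = 10)
n(M) = M + 2*M² (n(M) = (M² + M²) + M = 2*M² + M = M + 2*M²)
P(E) = √33 (P(E) = √(5 - 4*(1 + 2*(-4))) = √(5 - 4*(1 - 8)) = √(5 - 4*(-7)) = √(5 + 28) = √33)
O = 19 (O = 9 + 10 = 19)
(P(D(0))*O)*7 = (√33*19)*7 = (19*√33)*7 = 133*√33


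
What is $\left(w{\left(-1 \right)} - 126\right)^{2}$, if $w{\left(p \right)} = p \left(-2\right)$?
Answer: $15376$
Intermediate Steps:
$w{\left(p \right)} = - 2 p$
$\left(w{\left(-1 \right)} - 126\right)^{2} = \left(\left(-2\right) \left(-1\right) - 126\right)^{2} = \left(2 - 126\right)^{2} = \left(-124\right)^{2} = 15376$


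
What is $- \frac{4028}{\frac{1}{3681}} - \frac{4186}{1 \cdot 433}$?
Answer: $- \frac{6420124630}{433} \approx -1.4827 \cdot 10^{7}$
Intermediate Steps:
$- \frac{4028}{\frac{1}{3681}} - \frac{4186}{1 \cdot 433} = - 4028 \frac{1}{\frac{1}{3681}} - \frac{4186}{433} = \left(-4028\right) 3681 - \frac{4186}{433} = -14827068 - \frac{4186}{433} = - \frac{6420124630}{433}$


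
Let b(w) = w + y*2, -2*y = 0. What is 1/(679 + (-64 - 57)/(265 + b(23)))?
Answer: 288/195431 ≈ 0.0014737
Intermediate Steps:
y = 0 (y = -½*0 = 0)
b(w) = w (b(w) = w + 0*2 = w + 0 = w)
1/(679 + (-64 - 57)/(265 + b(23))) = 1/(679 + (-64 - 57)/(265 + 23)) = 1/(679 - 121/288) = 1/(195431/288) = 288/195431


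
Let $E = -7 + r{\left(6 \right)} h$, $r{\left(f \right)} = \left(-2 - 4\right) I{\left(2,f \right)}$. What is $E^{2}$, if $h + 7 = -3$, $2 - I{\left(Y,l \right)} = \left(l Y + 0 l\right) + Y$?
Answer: $528529$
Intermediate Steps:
$I{\left(Y,l \right)} = 2 - Y - Y l$ ($I{\left(Y,l \right)} = 2 - \left(\left(l Y + 0 l\right) + Y\right) = 2 - \left(\left(Y l + 0\right) + Y\right) = 2 - \left(Y l + Y\right) = 2 - \left(Y + Y l\right) = 2 - Y - Y l$)
$r{\left(f \right)} = 12 f$ ($r{\left(f \right)} = \left(-2 - 4\right) \left(2 - 2 - 2 f\right) = - 6 \left(2 - 2 - 2 f\right) = - 6 \left(- 2 f\right) = 12 f$)
$h = -10$ ($h = -7 - 3 = -10$)
$E = -727$ ($E = -7 + 12 \cdot 6 \left(-10\right) = -7 + 72 \left(-10\right) = -7 - 720 = -727$)
$E^{2} = \left(-727\right)^{2} = 528529$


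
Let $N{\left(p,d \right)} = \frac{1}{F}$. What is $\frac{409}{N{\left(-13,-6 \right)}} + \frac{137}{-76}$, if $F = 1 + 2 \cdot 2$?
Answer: $\frac{155283}{76} \approx 2043.2$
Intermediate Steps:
$F = 5$ ($F = 1 + 4 = 5$)
$N{\left(p,d \right)} = \frac{1}{5}$
$\frac{409}{N{\left(-13,-6 \right)}} + \frac{137}{-76} = 409 \frac{1}{\frac{1}{5}} + \frac{137}{-76} = 409 \cdot 5 + 137 \left(- \frac{1}{76}\right) = 2045 - \frac{137}{76} = \frac{155283}{76}$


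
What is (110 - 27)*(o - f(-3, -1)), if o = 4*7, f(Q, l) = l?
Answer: 2407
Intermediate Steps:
o = 28
(110 - 27)*(o - f(-3, -1)) = (110 - 27)*(28 - 1*(-1)) = 83*(28 + 1) = 83*29 = 2407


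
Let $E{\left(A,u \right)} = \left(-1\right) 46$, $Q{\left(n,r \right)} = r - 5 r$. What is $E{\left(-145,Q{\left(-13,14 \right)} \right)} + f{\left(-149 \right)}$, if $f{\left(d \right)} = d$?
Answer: $-195$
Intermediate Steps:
$Q{\left(n,r \right)} = - 4 r$
$E{\left(A,u \right)} = -46$
$E{\left(-145,Q{\left(-13,14 \right)} \right)} + f{\left(-149 \right)} = -46 - 149 = -195$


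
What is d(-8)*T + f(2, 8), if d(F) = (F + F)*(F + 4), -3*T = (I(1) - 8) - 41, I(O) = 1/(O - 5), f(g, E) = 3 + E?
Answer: 3185/3 ≈ 1061.7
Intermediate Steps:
I(O) = 1/(-5 + O)
T = 197/12 (T = -((1/(-5 + 1) - 8) - 41)/3 = -((1/(-4) - 8) - 41)/3 = -((-¼ - 8) - 41)/3 = -(-33/4 - 41)/3 = -⅓*(-197/4) = 197/12 ≈ 16.417)
d(F) = 2*F*(4 + F) (d(F) = (2*F)*(4 + F) = 2*F*(4 + F))
d(-8)*T + f(2, 8) = (2*(-8)*(4 - 8))*(197/12) + (3 + 8) = (2*(-8)*(-4))*(197/12) + 11 = 64*(197/12) + 11 = 3152/3 + 11 = 3185/3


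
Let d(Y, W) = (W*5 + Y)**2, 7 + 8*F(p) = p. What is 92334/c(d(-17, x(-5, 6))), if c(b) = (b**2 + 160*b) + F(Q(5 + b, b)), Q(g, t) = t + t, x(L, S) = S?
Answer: 738672/445139 ≈ 1.6594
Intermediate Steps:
Q(g, t) = 2*t
F(p) = -7/8 + p/8
d(Y, W) = (Y + 5*W)**2 (d(Y, W) = (5*W + Y)**2 = (Y + 5*W)**2)
c(b) = -7/8 + b**2 + 641*b/4 (c(b) = (b**2 + 160*b) + (-7/8 + (2*b)/8) = (b**2 + 160*b) + (-7/8 + b/4) = -7/8 + b**2 + 641*b/4)
92334/c(d(-17, x(-5, 6))) = 92334/(-7/8 + ((-17 + 5*6)**2)**2 + 641*(-17 + 5*6)**2/4) = 92334/(-7/8 + ((-17 + 30)**2)**2 + 641*(-17 + 30)**2/4) = 92334/(-7/8 + (13**2)**2 + (641/4)*13**2) = 92334/(-7/8 + 169**2 + (641/4)*169) = 92334/(-7/8 + 28561 + 108329/4) = 92334/(445139/8) = 92334*(8/445139) = 738672/445139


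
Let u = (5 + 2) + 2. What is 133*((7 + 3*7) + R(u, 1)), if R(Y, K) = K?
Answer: 3857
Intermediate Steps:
u = 9 (u = 7 + 2 = 9)
133*((7 + 3*7) + R(u, 1)) = 133*((7 + 3*7) + 1) = 133*((7 + 21) + 1) = 133*(28 + 1) = 133*29 = 3857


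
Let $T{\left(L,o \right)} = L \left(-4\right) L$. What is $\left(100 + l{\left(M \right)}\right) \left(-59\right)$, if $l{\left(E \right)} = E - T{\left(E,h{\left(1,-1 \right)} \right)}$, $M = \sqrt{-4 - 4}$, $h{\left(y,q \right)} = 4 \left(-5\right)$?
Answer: $-4012 - 118 i \sqrt{2} \approx -4012.0 - 166.88 i$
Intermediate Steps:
$h{\left(y,q \right)} = -20$
$T{\left(L,o \right)} = - 4 L^{2}$ ($T{\left(L,o \right)} = - 4 L L = - 4 L^{2}$)
$M = 2 i \sqrt{2}$ ($M = \sqrt{-8} = 2 i \sqrt{2} \approx 2.8284 i$)
$l{\left(E \right)} = E + 4 E^{2}$ ($l{\left(E \right)} = E - - 4 E^{2} = E + 4 E^{2}$)
$\left(100 + l{\left(M \right)}\right) \left(-59\right) = \left(100 + 2 i \sqrt{2} \left(1 + 4 \cdot 2 i \sqrt{2}\right)\right) \left(-59\right) = \left(100 + 2 i \sqrt{2} \left(1 + 8 i \sqrt{2}\right)\right) \left(-59\right) = -5900 - 118 i \sqrt{2} \left(1 + 8 i \sqrt{2}\right)$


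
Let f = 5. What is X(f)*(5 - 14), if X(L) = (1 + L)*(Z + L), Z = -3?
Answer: -108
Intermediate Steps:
X(L) = (1 + L)*(-3 + L)
X(f)*(5 - 14) = (-3 + 5**2 - 2*5)*(5 - 14) = (-3 + 25 - 10)*(-9) = 12*(-9) = -108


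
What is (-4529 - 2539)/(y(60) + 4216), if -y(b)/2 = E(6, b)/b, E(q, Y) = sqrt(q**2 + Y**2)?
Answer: -744967200/444366299 - 35340*sqrt(101)/444366299 ≈ -1.6773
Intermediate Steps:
E(q, Y) = sqrt(Y**2 + q**2)
y(b) = -2*sqrt(36 + b**2)/b (y(b) = -2*sqrt(b**2 + 6**2)/b = -2*sqrt(b**2 + 36)/b = -2*sqrt(36 + b**2)/b)
(-4529 - 2539)/(y(60) + 4216) = (-4529 - 2539)/(-2*sqrt(36 + 60**2)/60 + 4216) = -7068/(-2*1/60*sqrt(36 + 3600) + 4216) = -7068/(-2*1/60*sqrt(3636) + 4216) = -7068/(-2*1/60*6*sqrt(101) + 4216) = -7068/(-sqrt(101)/5 + 4216) = -7068/(4216 - sqrt(101)/5)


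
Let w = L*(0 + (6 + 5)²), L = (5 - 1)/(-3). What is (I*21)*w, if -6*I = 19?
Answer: 32186/3 ≈ 10729.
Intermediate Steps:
I = -19/6 (I = -⅙*19 = -19/6 ≈ -3.1667)
L = -4/3 (L = 4*(-⅓) = -4/3 ≈ -1.3333)
w = -484/3 (w = -4*(0 + (6 + 5)²)/3 = -4*(0 + 11²)/3 = -4*(0 + 121)/3 = -4/3*121 = -484/3 ≈ -161.33)
(I*21)*w = -19/6*21*(-484/3) = -133/2*(-484/3) = 32186/3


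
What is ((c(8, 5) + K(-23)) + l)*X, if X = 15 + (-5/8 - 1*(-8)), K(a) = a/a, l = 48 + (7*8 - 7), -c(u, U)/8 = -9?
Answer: 15215/4 ≈ 3803.8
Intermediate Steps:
c(u, U) = 72 (c(u, U) = -8*(-9) = 72)
l = 97 (l = 48 + (56 - 7) = 48 + 49 = 97)
K(a) = 1
X = 179/8 (X = 15 + (-5*1/8 + 8) = 15 + (-5/8 + 8) = 15 + 59/8 = 179/8 ≈ 22.375)
((c(8, 5) + K(-23)) + l)*X = ((72 + 1) + 97)*(179/8) = (73 + 97)*(179/8) = 170*(179/8) = 15215/4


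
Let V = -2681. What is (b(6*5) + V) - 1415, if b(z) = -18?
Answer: -4114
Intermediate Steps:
(b(6*5) + V) - 1415 = (-18 - 2681) - 1415 = -2699 - 1415 = -4114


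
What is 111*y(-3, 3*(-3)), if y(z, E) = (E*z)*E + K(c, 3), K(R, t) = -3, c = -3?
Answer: -27306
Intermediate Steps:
y(z, E) = -3 + z*E² (y(z, E) = (E*z)*E - 3 = z*E² - 3 = -3 + z*E²)
111*y(-3, 3*(-3)) = 111*(-3 - 3*(3*(-3))²) = 111*(-3 - 3*(-9)²) = 111*(-3 - 3*81) = 111*(-3 - 243) = 111*(-246) = -27306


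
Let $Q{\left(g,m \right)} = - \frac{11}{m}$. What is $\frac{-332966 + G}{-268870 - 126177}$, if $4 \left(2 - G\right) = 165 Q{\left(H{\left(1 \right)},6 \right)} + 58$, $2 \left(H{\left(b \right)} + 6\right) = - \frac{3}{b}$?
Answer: $\frac{2663223}{3160376} \approx 0.84269$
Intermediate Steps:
$H{\left(b \right)} = -6 - \frac{3}{2 b}$ ($H{\left(b \right)} = -6 + \frac{\left(-3\right) \frac{1}{b}}{2} = -6 - \frac{3}{2 b}$)
$G = \frac{505}{8}$ ($G = 2 - \frac{165 \left(- \frac{11}{6}\right) + 58}{4} = 2 - \frac{- \frac{605}{2} + 58}{4} = 2 - - \frac{489}{8} = 2 + \frac{489}{8} = \frac{505}{8} \approx 63.125$)
$\frac{-332966 + G}{-268870 - 126177} = \frac{-332966 + \frac{505}{8}}{-268870 - 126177} = - \frac{2663223}{8 \left(-395047\right)} = \left(- \frac{2663223}{8}\right) \left(- \frac{1}{395047}\right) = \frac{2663223}{3160376}$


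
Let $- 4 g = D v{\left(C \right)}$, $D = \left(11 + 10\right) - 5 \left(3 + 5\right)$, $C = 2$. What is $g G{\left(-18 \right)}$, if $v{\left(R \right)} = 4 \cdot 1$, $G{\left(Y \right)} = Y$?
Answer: $-342$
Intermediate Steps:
$v{\left(R \right)} = 4$
$D = -19$ ($D = 21 - 40 = -19$)
$g = 19$ ($g = - \frac{\left(-19\right) 4}{4} = \left(- \frac{1}{4}\right) \left(-76\right) = 19$)
$g G{\left(-18 \right)} = 19 \left(-18\right) = -342$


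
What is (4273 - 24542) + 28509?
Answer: 8240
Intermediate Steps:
(4273 - 24542) + 28509 = -20269 + 28509 = 8240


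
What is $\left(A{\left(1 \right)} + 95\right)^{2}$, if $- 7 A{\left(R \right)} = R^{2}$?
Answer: $\frac{440896}{49} \approx 8997.9$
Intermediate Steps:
$A{\left(R \right)} = - \frac{R^{2}}{7}$
$\left(A{\left(1 \right)} + 95\right)^{2} = \left(- \frac{1^{2}}{7} + 95\right)^{2} = \left(\left(- \frac{1}{7}\right) 1 + 95\right)^{2} = \left(- \frac{1}{7} + 95\right)^{2} = \left(\frac{664}{7}\right)^{2} = \frac{440896}{49}$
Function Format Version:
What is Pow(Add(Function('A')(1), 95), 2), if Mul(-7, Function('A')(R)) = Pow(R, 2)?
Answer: Rational(440896, 49) ≈ 8997.9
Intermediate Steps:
Function('A')(R) = Mul(Rational(-1, 7), Pow(R, 2))
Pow(Add(Function('A')(1), 95), 2) = Pow(Add(Mul(Rational(-1, 7), Pow(1, 2)), 95), 2) = Pow(Add(Mul(Rational(-1, 7), 1), 95), 2) = Pow(Add(Rational(-1, 7), 95), 2) = Pow(Rational(664, 7), 2) = Rational(440896, 49)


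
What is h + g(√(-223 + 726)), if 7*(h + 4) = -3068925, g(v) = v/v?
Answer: -3068946/7 ≈ -4.3842e+5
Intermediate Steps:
g(v) = 1
h = -3068953/7 (h = -4 + (⅐)*(-3068925) = -4 - 3068925/7 = -3068953/7 ≈ -4.3842e+5)
h + g(√(-223 + 726)) = -3068953/7 + 1 = -3068946/7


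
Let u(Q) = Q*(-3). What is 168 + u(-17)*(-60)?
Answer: -2892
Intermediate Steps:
u(Q) = -3*Q
168 + u(-17)*(-60) = 168 - 3*(-17)*(-60) = 168 + 51*(-60) = 168 - 3060 = -2892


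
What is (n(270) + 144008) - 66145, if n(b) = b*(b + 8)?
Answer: 152923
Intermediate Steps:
n(b) = b*(8 + b)
(n(270) + 144008) - 66145 = (270*(8 + 270) + 144008) - 66145 = (270*278 + 144008) - 66145 = (75060 + 144008) - 66145 = 219068 - 66145 = 152923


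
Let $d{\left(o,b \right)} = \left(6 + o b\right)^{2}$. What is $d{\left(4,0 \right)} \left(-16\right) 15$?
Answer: $-8640$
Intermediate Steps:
$d{\left(o,b \right)} = \left(6 + b o\right)^{2}$
$d{\left(4,0 \right)} \left(-16\right) 15 = \left(6 + 0 \cdot 4\right)^{2} \left(-16\right) 15 = \left(6 + 0\right)^{2} \left(-16\right) 15 = 6^{2} \left(-16\right) 15 = 36 \left(-16\right) 15 = \left(-576\right) 15 = -8640$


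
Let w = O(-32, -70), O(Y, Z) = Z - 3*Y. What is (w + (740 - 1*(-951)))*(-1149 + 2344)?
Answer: 2051815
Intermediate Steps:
w = 26 (w = -70 - 3*(-32) = -70 + 96 = 26)
(w + (740 - 1*(-951)))*(-1149 + 2344) = (26 + (740 - 1*(-951)))*(-1149 + 2344) = (26 + (740 + 951))*1195 = (26 + 1691)*1195 = 1717*1195 = 2051815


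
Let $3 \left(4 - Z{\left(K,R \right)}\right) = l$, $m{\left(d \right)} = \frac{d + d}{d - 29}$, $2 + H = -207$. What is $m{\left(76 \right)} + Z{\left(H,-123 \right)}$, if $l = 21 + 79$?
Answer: $- \frac{3680}{141} \approx -26.099$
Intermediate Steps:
$H = -209$ ($H = -2 - 207 = -209$)
$l = 100$
$m{\left(d \right)} = \frac{2 d}{-29 + d}$
$Z{\left(K,R \right)} = - \frac{88}{3}$ ($Z{\left(K,R \right)} = 4 - \frac{100}{3} = - \frac{88}{3}$)
$m{\left(76 \right)} + Z{\left(H,-123 \right)} = 2 \cdot 76 \frac{1}{-29 + 76} - \frac{88}{3} = 2 \cdot 76 \cdot \frac{1}{47} - \frac{88}{3} = \frac{152}{47} - \frac{88}{3} = - \frac{3680}{141}$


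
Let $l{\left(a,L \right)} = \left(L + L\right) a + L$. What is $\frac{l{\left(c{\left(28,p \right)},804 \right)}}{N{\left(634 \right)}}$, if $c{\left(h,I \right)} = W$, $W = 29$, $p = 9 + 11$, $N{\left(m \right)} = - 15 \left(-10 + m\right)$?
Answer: $- \frac{3953}{780} \approx -5.0679$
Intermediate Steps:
$N{\left(m \right)} = 150 - 15 m$
$p = 20$
$c{\left(h,I \right)} = 29$
$l{\left(a,L \right)} = L + 2 L a$ ($l{\left(a,L \right)} = 2 L a + L = L + 2 L a$)
$\frac{l{\left(c{\left(28,p \right)},804 \right)}}{N{\left(634 \right)}} = \frac{804 \left(1 + 2 \cdot 29\right)}{150 - 9510} = \frac{804 \left(1 + 58\right)}{150 - 9510} = \frac{804 \cdot 59}{-9360} = 47436 \left(- \frac{1}{9360}\right) = - \frac{3953}{780}$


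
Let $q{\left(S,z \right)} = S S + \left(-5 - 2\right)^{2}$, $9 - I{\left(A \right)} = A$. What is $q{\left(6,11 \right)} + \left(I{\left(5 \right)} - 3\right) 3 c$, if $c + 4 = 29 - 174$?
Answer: $-362$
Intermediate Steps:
$I{\left(A \right)} = 9 - A$
$c = -149$ ($c = -4 + \left(29 - 174\right) = -4 - 145 = -149$)
$q{\left(S,z \right)} = 49 + S^{2}$ ($q{\left(S,z \right)} = S^{2} + \left(-7\right)^{2} = S^{2} + 49 = 49 + S^{2}$)
$q{\left(6,11 \right)} + \left(I{\left(5 \right)} - 3\right) 3 c = \left(49 + 6^{2}\right) + \left(\left(9 - 5\right) - 3\right) 3 \left(-149\right) = \left(49 + 36\right) + \left(\left(9 - 5\right) - 3\right) 3 \left(-149\right) = 85 + \left(4 - 3\right) 3 \left(-149\right) = 85 + 1 \cdot 3 \left(-149\right) = 85 + 3 \left(-149\right) = 85 - 447 = -362$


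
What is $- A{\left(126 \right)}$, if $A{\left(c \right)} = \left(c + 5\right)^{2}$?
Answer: $-17161$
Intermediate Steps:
$A{\left(c \right)} = \left(5 + c\right)^{2}$
$- A{\left(126 \right)} = - \left(5 + 126\right)^{2} = - 131^{2} = \left(-1\right) 17161 = -17161$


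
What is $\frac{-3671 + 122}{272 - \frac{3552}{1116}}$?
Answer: $- \frac{330057}{25000} \approx -13.202$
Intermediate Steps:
$\frac{-3671 + 122}{272 - \frac{3552}{1116}} = - \frac{3549}{272 - \frac{296}{93}} = - \frac{3549}{\frac{25000}{93}} = \left(-3549\right) \frac{93}{25000} = - \frac{330057}{25000}$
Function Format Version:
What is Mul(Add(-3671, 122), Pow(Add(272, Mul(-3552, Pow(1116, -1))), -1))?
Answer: Rational(-330057, 25000) ≈ -13.202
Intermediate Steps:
Mul(Add(-3671, 122), Pow(Add(272, Mul(-3552, Pow(1116, -1))), -1)) = Mul(-3549, Pow(Add(272, Mul(-3552, Rational(1, 1116))), -1)) = Mul(-3549, Pow(Add(272, Rational(-296, 93)), -1)) = Mul(-3549, Pow(Rational(25000, 93), -1)) = Mul(-3549, Rational(93, 25000)) = Rational(-330057, 25000)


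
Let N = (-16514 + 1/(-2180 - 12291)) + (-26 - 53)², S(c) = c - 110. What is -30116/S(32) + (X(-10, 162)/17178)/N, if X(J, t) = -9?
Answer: 4272609643561393/11065996551792 ≈ 386.10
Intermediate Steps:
S(c) = -110 + c
N = -148660584/14471 (N = (-16514 + 1/(-14471)) + (-79)² = (-16514 - 1/14471) + 6241 = -238974095/14471 + 6241 = -148660584/14471 ≈ -10273.)
-30116/S(32) + (X(-10, 162)/17178)/N = -30116/(-110 + 32) + (-9/17178)/(-148660584/14471) = -30116/(-78) - 9*1/17178*(-14471/148660584) = -30116*(-1/78) - 3/5726*(-14471/148660584) = 15058/39 + 14471/283743501328 = 4272609643561393/11065996551792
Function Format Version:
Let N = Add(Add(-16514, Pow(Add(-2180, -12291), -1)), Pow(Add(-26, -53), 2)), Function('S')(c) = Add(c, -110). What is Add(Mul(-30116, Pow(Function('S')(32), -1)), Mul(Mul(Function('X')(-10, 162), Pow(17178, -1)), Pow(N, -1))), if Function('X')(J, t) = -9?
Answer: Rational(4272609643561393, 11065996551792) ≈ 386.10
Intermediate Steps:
Function('S')(c) = Add(-110, c)
N = Rational(-148660584, 14471) (N = Add(Add(-16514, Pow(-14471, -1)), Pow(-79, 2)) = Add(Add(-16514, Rational(-1, 14471)), 6241) = Add(Rational(-238974095, 14471), 6241) = Rational(-148660584, 14471) ≈ -10273.)
Add(Mul(-30116, Pow(Function('S')(32), -1)), Mul(Mul(Function('X')(-10, 162), Pow(17178, -1)), Pow(N, -1))) = Add(Mul(-30116, Pow(Add(-110, 32), -1)), Mul(Mul(-9, Pow(17178, -1)), Pow(Rational(-148660584, 14471), -1))) = Add(Mul(-30116, Pow(-78, -1)), Mul(Mul(-9, Rational(1, 17178)), Rational(-14471, 148660584))) = Add(Mul(-30116, Rational(-1, 78)), Mul(Rational(-3, 5726), Rational(-14471, 148660584))) = Add(Rational(15058, 39), Rational(14471, 283743501328)) = Rational(4272609643561393, 11065996551792)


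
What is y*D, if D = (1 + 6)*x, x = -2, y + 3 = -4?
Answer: 98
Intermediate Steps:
y = -7 (y = -3 - 4 = -7)
D = -14 (D = (1 + 6)*(-2) = 7*(-2) = -14)
y*D = -7*(-14) = 98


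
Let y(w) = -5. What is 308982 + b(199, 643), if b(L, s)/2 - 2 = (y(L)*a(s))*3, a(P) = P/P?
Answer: 308956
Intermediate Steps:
a(P) = 1
b(L, s) = -26 (b(L, s) = 4 + 2*(-5*1*3) = 4 + 2*(-5*3) = 4 + 2*(-15) = 4 - 30 = -26)
308982 + b(199, 643) = 308982 - 26 = 308956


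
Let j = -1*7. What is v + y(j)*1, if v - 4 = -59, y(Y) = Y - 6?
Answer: -68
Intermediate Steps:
j = -7
y(Y) = -6 + Y
v = -55 (v = 4 - 59 = -55)
v + y(j)*1 = -55 + (-6 - 7)*1 = -55 - 13*1 = -55 - 13 = -68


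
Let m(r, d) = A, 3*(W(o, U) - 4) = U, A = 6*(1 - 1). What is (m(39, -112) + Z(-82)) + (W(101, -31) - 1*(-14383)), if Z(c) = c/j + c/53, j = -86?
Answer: 98289211/6837 ≈ 14376.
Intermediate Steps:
A = 0 (A = 6*0 = 0)
W(o, U) = 4 + U/3
m(r, d) = 0
Z(c) = 33*c/4558 (Z(c) = c/(-86) + c/53 = c*(-1/86) + c*(1/53) = -c/86 + c/53 = 33*c/4558)
(m(39, -112) + Z(-82)) + (W(101, -31) - 1*(-14383)) = (0 + (33/4558)*(-82)) + ((4 + (1/3)*(-31)) - 1*(-14383)) = (0 - 1353/2279) + ((4 - 31/3) + 14383) = -1353/2279 + (-19/3 + 14383) = -1353/2279 + 43130/3 = 98289211/6837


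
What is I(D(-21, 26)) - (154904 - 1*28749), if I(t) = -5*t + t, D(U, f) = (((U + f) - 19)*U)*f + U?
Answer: -156647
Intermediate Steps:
D(U, f) = U + U*f*(-19 + U + f) (D(U, f) = ((-19 + U + f)*U)*f + U = (U*(-19 + U + f))*f + U = U*f*(-19 + U + f) + U = U + U*f*(-19 + U + f))
I(t) = -4*t
I(D(-21, 26)) - (154904 - 1*28749) = -(-84)*(1 + 26² - 19*26 - 21*26) - (154904 - 1*28749) = -(-84)*(1 + 676 - 494 - 546) - (154904 - 28749) = -(-84)*(-363) - 1*126155 = -4*7623 - 126155 = -30492 - 126155 = -156647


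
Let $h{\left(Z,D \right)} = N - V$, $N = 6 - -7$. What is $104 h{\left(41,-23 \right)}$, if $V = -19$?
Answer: $3328$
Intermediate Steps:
$N = 13$ ($N = 6 + 7 = 13$)
$h{\left(Z,D \right)} = 32$ ($h{\left(Z,D \right)} = 13 - -19 = 13 + 19 = 32$)
$104 h{\left(41,-23 \right)} = 104 \cdot 32 = 3328$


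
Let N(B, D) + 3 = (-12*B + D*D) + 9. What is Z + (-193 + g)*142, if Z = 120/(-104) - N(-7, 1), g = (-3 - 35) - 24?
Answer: -471928/13 ≈ -36302.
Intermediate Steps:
N(B, D) = 6 + D² - 12*B (N(B, D) = -3 + ((-12*B + D*D) + 9) = -3 + ((-12*B + D²) + 9) = -3 + ((D² - 12*B) + 9) = -3 + (9 + D² - 12*B) = 6 + D² - 12*B)
g = -62 (g = -38 - 24 = -62)
Z = -1198/13 (Z = 120/(-104) - (6 + 1² - 12*(-7)) = 120*(-1/104) - (6 + 1 + 84) = -15/13 - 1*91 = -15/13 - 91 = -1198/13 ≈ -92.154)
Z + (-193 + g)*142 = -1198/13 + (-193 - 62)*142 = -1198/13 - 255*142 = -1198/13 - 36210 = -471928/13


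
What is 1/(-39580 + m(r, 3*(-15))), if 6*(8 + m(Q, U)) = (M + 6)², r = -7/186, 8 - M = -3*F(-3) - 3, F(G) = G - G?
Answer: -6/237239 ≈ -2.5291e-5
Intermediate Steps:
F(G) = 0
M = 11 (M = 8 - (-3*0 - 3) = 8 - (0 - 3) = 8 - 1*(-3) = 8 + 3 = 11)
r = -7/186 (r = -7*1/186 = -7/186 ≈ -0.037634)
m(Q, U) = 241/6 (m(Q, U) = -8 + (11 + 6)²/6 = -8 + (⅙)*17² = -8 + (⅙)*289 = -8 + 289/6 = 241/6)
1/(-39580 + m(r, 3*(-15))) = 1/(-39580 + 241/6) = 1/(-237239/6) = -6/237239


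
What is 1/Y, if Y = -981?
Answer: -1/981 ≈ -0.0010194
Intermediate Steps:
1/Y = 1/(-981) = -1/981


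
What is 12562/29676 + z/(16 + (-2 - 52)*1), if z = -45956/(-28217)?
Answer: 3026440999/7954993074 ≈ 0.38045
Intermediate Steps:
z = 45956/28217 (z = -45956*(-1/28217) = 45956/28217 ≈ 1.6287)
12562/29676 + z/(16 + (-2 - 52)*1) = 12562/29676 + 45956/(28217*(16 + (-2 - 52)*1)) = 12562*(1/29676) + 45956/(28217*(16 - 54*1)) = 6281/14838 + 45956/(28217*(16 - 54)) = 6281/14838 + (45956/28217)/(-38) = 6281/14838 + (45956/28217)*(-1/38) = 6281/14838 - 22978/536123 = 3026440999/7954993074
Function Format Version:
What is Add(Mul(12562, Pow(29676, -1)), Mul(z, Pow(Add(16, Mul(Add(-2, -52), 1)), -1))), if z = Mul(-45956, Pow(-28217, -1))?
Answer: Rational(3026440999, 7954993074) ≈ 0.38045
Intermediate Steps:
z = Rational(45956, 28217) (z = Mul(-45956, Rational(-1, 28217)) = Rational(45956, 28217) ≈ 1.6287)
Add(Mul(12562, Pow(29676, -1)), Mul(z, Pow(Add(16, Mul(Add(-2, -52), 1)), -1))) = Add(Mul(12562, Pow(29676, -1)), Mul(Rational(45956, 28217), Pow(Add(16, Mul(Add(-2, -52), 1)), -1))) = Add(Mul(12562, Rational(1, 29676)), Mul(Rational(45956, 28217), Pow(Add(16, Mul(-54, 1)), -1))) = Add(Rational(6281, 14838), Mul(Rational(45956, 28217), Pow(Add(16, -54), -1))) = Add(Rational(6281, 14838), Mul(Rational(45956, 28217), Pow(-38, -1))) = Add(Rational(6281, 14838), Mul(Rational(45956, 28217), Rational(-1, 38))) = Add(Rational(6281, 14838), Rational(-22978, 536123)) = Rational(3026440999, 7954993074)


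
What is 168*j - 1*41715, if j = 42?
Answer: -34659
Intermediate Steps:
168*j - 1*41715 = 168*42 - 1*41715 = 7056 - 41715 = -34659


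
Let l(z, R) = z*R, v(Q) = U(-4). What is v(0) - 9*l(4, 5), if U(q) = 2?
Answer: -178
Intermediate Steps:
v(Q) = 2
l(z, R) = R*z
v(0) - 9*l(4, 5) = 2 - 45*4 = 2 - 9*20 = 2 - 180 = -178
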